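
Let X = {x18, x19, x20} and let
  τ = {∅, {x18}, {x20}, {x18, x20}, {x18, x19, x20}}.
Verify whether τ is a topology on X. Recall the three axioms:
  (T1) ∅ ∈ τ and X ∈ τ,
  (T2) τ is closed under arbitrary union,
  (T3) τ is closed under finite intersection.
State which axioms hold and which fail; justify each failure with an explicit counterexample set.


τ IS a topology on X.

Axiom (T1): ∅ ∈ τ? Yes; X ∈ τ? Yes.
Axiom (T2/T3): check pairwise unions and intersections of members of τ.
All pairwise intersections and unions checked — each lies in τ. Therefore τ satisfies (T1), (T2), (T3): it IS a topology on X.


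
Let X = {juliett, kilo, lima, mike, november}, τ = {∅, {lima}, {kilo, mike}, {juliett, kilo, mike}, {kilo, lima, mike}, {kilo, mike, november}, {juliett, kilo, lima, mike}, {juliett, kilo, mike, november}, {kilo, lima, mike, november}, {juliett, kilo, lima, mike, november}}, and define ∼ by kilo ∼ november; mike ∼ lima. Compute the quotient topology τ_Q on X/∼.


X/∼ = {[juliett], [kilo=november], [lima=mike]}; |τ_Q| = 3.

Equivalence classes: [juliett], [kilo=november], [lima=mike].
Quotient map π: X → X/∼ sends juliett ↦ [juliett], kilo ↦ [kilo=november], lima ↦ [lima=mike], mike ↦ [lima=mike], november ↦ [kilo=november].
For each subset V ⊆ X/∼, compute π^{-1}(V) ⊆ X and check whether π^{-1}(V) ∈ τ. V is open in τ_Q iff π^{-1}(V) ∈ τ.
  V = {}: π^{-1}(V) = ∅ ∈ τ ✓.
  V = {[juliett]}: π^{-1}(V) = {juliett} ∉ τ ✗.
  V = {[kilo=november]}: π^{-1}(V) = {kilo, november} ∉ τ ✗.
  V = {[juliett], [kilo=november]}: π^{-1}(V) = {juliett, kilo, november} ∉ τ ✗.
  V = {[lima=mike]}: π^{-1}(V) = {lima, mike} ∉ τ ✗.
  V = {[juliett], [lima=mike]}: π^{-1}(V) = {juliett, lima, mike} ∉ τ ✗.
  V = {[kilo=november], [lima=mike]}: π^{-1}(V) = {kilo, lima, mike, november} ∈ τ ✓.
  V = {[juliett], [kilo=november], [lima=mike]}: π^{-1}(V) = {juliett, kilo, lima, mike, november} ∈ τ ✓.
Open sets in the quotient: τ_Q = {{}, {[kilo=november], [lima=mike]}, {[juliett], [kilo=november], [lima=mike]}} (3 elements).


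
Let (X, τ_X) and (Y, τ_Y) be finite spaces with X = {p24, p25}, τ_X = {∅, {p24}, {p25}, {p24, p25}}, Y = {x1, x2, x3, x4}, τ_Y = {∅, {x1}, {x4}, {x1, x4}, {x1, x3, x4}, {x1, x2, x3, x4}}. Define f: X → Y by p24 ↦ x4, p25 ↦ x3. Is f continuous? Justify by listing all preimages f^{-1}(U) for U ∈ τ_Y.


f IS continuous.

Compute f^{-1}(U) for each U ∈ τ_Y:
  U = ∅: f^{-1}(U) = ∅ ∈ τ_X ✓.
  U = {x1}: f^{-1}(U) = ∅ ∈ τ_X ✓.
  U = {x4}: f^{-1}(U) = {p24} ∈ τ_X ✓.
  U = {x1, x4}: f^{-1}(U) = {p24} ∈ τ_X ✓.
  U = {x1, x3, x4}: f^{-1}(U) = {p24, p25} ∈ τ_X ✓.
  U = {x1, x2, x3, x4}: f^{-1}(U) = {p24, p25} ∈ τ_X ✓.
Every preimage lies in τ_X, so f IS continuous.


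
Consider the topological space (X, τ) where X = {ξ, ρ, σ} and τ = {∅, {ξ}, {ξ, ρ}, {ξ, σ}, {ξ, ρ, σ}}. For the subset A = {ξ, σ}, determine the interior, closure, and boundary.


int(A) = {ξ, σ}, cl(A) = {ξ, ρ, σ}, ∂A = {ρ}.

Closed sets in (X, τ) are complements of opens:
  closed(X, τ) = {∅, {ρ}, {σ}, {ρ, σ}, {ξ, ρ, σ}}.
int(A) = ⋃ {U ∈ τ : U ⊆ A}. Opens contained in A: ∅, {ξ}, {ξ, σ}.
Taking the union of these: int(A) = {ξ, σ}.
cl(A) = ⋂ {C closed : A ⊆ C}. Closed sets containing A: {ξ, ρ, σ}.
Intersecting these: cl(A) = {ξ, ρ, σ}.
∂A = cl(A) ∖ int(A) = {ξ, ρ, σ} ∖ {ξ, σ} = {ρ}.


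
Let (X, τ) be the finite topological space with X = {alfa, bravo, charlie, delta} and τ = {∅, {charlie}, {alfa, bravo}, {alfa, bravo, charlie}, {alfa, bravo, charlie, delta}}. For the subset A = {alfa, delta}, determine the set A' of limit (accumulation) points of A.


A' = {bravo, delta}

For each x ∈ X, list the open sets U ∈ τ with x ∈ U, then check whether U ∩ (A ∖ {x}) ≠ ∅ for every such U.
  x = alfa: open {alfa, bravo} ∋ x has {alfa, bravo} ∩ (A ∖ {alfa}) = ∅, so x is NOT a limit point.
  x = bravo: opens ∋ x are {alfa, bravo}, {alfa, bravo, charlie}, {alfa, bravo, charlie, delta}; each meets A ∖ {bravo}, so x IS a limit point.
  x = charlie: open {charlie} ∋ x has {charlie} ∩ (A ∖ {charlie}) = ∅, so x is NOT a limit point.
  x = delta: opens ∋ x are {alfa, bravo, charlie, delta}; each meets A ∖ {delta}, so x IS a limit point.
Collecting: A' = {bravo, delta}.


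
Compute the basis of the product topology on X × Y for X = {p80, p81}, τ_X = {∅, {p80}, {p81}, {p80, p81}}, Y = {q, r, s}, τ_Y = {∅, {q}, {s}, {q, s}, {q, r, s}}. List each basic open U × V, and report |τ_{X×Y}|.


Basis B = {∅ × ∅, {p80} × {q}, {p80} × {s}, {p81} × {q}, {p81} × {s}, {p80} × {q, s}, {p80, p81} × {q}, {p80, p81} × {s}, {p81} × {q, s}, {p80} × {q, r, s}, {p81} × {q, r, s}, {p80, p81} × {q, s}, {p80, p81} × {q, r, s}}; |τ_{X×Y}| = 25.

Enumerate products U × V with U ∈ τ_X, V ∈ τ_Y (deduplicated):
  ∅ × ∅ = {} (∅)
  {p80} × {q} = {(p80,q)}
  {p80} × {s} = {(p80,s)}
  {p81} × {q} = {(p81,q)}
  {p81} × {s} = {(p81,s)}
  {p80} × {q, s} = {(p80,q), (p80,s)}
  {p80, p81} × {q} = {(p80,q), (p81,q)}
  {p80, p81} × {s} = {(p80,s), (p81,s)}
  {p81} × {q, s} = {(p81,q), (p81,s)}
  {p80} × {q, r, s} = {(p80,q), (p80,r), (p80,s)}
  {p81} × {q, r, s} = {(p81,q), (p81,r), (p81,s)}
  {p80, p81} × {q, s} = {(p80,q), (p80,s), (p81,q), (p81,s)}
  {p80, p81} × {q, r, s} = {(p80,q), (p80,r), (p80,s), (p81,q), (p81,r), (p81,s)}
These 13 distinct sets form the basis B.
Close under arbitrary unions to get τ_{X×Y}; counting gives |τ_{X×Y}| = 25.


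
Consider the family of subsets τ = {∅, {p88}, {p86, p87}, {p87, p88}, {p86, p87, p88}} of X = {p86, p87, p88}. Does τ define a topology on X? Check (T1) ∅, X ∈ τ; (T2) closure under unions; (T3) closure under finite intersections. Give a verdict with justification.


τ is NOT a topology on X.

Axiom (T1): ∅ ∈ τ? Yes; X ∈ τ? Yes.
Axiom (T2/T3): check pairwise unions and intersections of members of τ.
Counterexample for (T3): {p86, p87} ∩ {p87, p88} = {p87} ∉ τ. Therefore τ is NOT a topology.


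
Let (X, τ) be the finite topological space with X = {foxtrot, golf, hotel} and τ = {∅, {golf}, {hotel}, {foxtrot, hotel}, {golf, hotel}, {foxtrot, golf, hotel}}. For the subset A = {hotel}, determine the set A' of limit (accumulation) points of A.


A' = {foxtrot}

For each x ∈ X, list the open sets U ∈ τ with x ∈ U, then check whether U ∩ (A ∖ {x}) ≠ ∅ for every such U.
  x = foxtrot: opens ∋ x are {foxtrot, hotel}, {foxtrot, golf, hotel}; each meets A ∖ {foxtrot}, so x IS a limit point.
  x = golf: open {golf} ∋ x has {golf} ∩ (A ∖ {golf}) = ∅, so x is NOT a limit point.
  x = hotel: open {hotel} ∋ x has {hotel} ∩ (A ∖ {hotel}) = ∅, so x is NOT a limit point.
Collecting: A' = {foxtrot}.


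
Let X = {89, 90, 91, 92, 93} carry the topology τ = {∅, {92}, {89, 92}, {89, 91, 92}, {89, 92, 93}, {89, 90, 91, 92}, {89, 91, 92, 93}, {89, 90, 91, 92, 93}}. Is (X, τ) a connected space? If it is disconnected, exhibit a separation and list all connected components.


(X, τ) is connected.

Find clopen sets (U ∈ τ with X ∖ U ∈ τ):
  U = ∅, X ∖ U = {89, 90, 91, 92, 93} — both open, so U is clopen.
  U = {89, 90, 91, 92, 93}, X ∖ U = ∅ — both open, so U is clopen.
Only trivial clopens (∅ and X) exist, so (X, τ) is connected.
Compute connected components by grouping points that agree on all clopens:
  component: {89, 90, 91, 92, 93}


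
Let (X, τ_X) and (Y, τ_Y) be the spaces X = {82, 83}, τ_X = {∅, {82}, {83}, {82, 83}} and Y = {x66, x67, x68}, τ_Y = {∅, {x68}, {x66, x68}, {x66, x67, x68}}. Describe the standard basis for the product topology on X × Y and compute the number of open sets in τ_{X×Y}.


Basis B = {∅ × ∅, {82} × {x68}, {83} × {x68}, {82} × {x66, x68}, {82, 83} × {x68}, {83} × {x66, x68}, {82} × {x66, x67, x68}, {83} × {x66, x67, x68}, {82, 83} × {x66, x68}, {82, 83} × {x66, x67, x68}}; |τ_{X×Y}| = 16.

Enumerate products U × V with U ∈ τ_X, V ∈ τ_Y (deduplicated):
  ∅ × ∅ = {} (∅)
  {82} × {x68} = {(82,x68)}
  {83} × {x68} = {(83,x68)}
  {82} × {x66, x68} = {(82,x66), (82,x68)}
  {82, 83} × {x68} = {(82,x68), (83,x68)}
  {83} × {x66, x68} = {(83,x66), (83,x68)}
  {82} × {x66, x67, x68} = {(82,x66), (82,x67), (82,x68)}
  {83} × {x66, x67, x68} = {(83,x66), (83,x67), (83,x68)}
  {82, 83} × {x66, x68} = {(82,x66), (82,x68), (83,x66), (83,x68)}
  {82, 83} × {x66, x67, x68} = {(82,x66), (82,x67), (82,x68), (83,x66), (83,x67), (83,x68)}
These 10 distinct sets form the basis B.
Close under arbitrary unions to get τ_{X×Y}; counting gives |τ_{X×Y}| = 16.


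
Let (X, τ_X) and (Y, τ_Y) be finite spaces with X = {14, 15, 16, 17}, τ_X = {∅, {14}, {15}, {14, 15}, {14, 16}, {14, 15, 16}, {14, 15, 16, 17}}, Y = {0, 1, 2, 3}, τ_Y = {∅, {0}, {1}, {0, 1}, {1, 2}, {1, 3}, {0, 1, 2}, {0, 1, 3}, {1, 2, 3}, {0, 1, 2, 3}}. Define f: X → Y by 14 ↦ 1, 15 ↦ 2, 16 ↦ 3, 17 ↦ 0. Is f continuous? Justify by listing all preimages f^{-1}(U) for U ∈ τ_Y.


f is NOT continuous.

Compute f^{-1}(U) for each U ∈ τ_Y:
  U = ∅: f^{-1}(U) = ∅ ∈ τ_X ✓.
  U = {0}: f^{-1}(U) = {17} ∉ τ_X ✗.
  U = {1}: f^{-1}(U) = {14} ∈ τ_X ✓.
  U = {0, 1}: f^{-1}(U) = {14, 17} ∉ τ_X ✗.
  U = {1, 2}: f^{-1}(U) = {14, 15} ∈ τ_X ✓.
  U = {1, 3}: f^{-1}(U) = {14, 16} ∈ τ_X ✓.
  U = {0, 1, 2}: f^{-1}(U) = {14, 15, 17} ∉ τ_X ✗.
  U = {0, 1, 3}: f^{-1}(U) = {14, 16, 17} ∉ τ_X ✗.
  U = {1, 2, 3}: f^{-1}(U) = {14, 15, 16} ∈ τ_X ✓.
  U = {0, 1, 2, 3}: f^{-1}(U) = {14, 15, 16, 17} ∈ τ_X ✓.
Found U = {0} with f^{-1}(U) = {17} not in τ_X. Therefore f is NOT continuous.


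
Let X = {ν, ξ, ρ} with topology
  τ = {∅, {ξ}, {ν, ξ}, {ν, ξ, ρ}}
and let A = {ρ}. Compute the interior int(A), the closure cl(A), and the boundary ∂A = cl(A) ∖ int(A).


int(A) = ∅, cl(A) = {ρ}, ∂A = {ρ}.

Closed sets in (X, τ) are complements of opens:
  closed(X, τ) = {∅, {ρ}, {ν, ρ}, {ν, ξ, ρ}}.
int(A) = ⋃ {U ∈ τ : U ⊆ A}. Opens contained in A: ∅.
Taking the union of these: int(A) = ∅.
cl(A) = ⋂ {C closed : A ⊆ C}. Closed sets containing A: {ρ}, {ν, ρ}, {ν, ξ, ρ}.
Intersecting these: cl(A) = {ρ}.
∂A = cl(A) ∖ int(A) = {ρ} ∖ ∅ = {ρ}.


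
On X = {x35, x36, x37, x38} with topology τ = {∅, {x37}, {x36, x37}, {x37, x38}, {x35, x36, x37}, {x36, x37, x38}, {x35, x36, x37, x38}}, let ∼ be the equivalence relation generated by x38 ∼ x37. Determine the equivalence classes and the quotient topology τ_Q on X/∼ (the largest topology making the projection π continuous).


X/∼ = {[x35], [x36], [x37=x38]}; |τ_Q| = 4.

Equivalence classes: [x35], [x36], [x37=x38].
Quotient map π: X → X/∼ sends x35 ↦ [x35], x36 ↦ [x36], x37 ↦ [x37=x38], x38 ↦ [x37=x38].
For each subset V ⊆ X/∼, compute π^{-1}(V) ⊆ X and check whether π^{-1}(V) ∈ τ. V is open in τ_Q iff π^{-1}(V) ∈ τ.
  V = {}: π^{-1}(V) = ∅ ∈ τ ✓.
  V = {[x35]}: π^{-1}(V) = {x35} ∉ τ ✗.
  V = {[x36]}: π^{-1}(V) = {x36} ∉ τ ✗.
  V = {[x35], [x36]}: π^{-1}(V) = {x35, x36} ∉ τ ✗.
  V = {[x37=x38]}: π^{-1}(V) = {x37, x38} ∈ τ ✓.
  V = {[x35], [x37=x38]}: π^{-1}(V) = {x35, x37, x38} ∉ τ ✗.
  V = {[x36], [x37=x38]}: π^{-1}(V) = {x36, x37, x38} ∈ τ ✓.
  V = {[x35], [x36], [x37=x38]}: π^{-1}(V) = {x35, x36, x37, x38} ∈ τ ✓.
Open sets in the quotient: τ_Q = {{}, {[x37=x38]}, {[x36], [x37=x38]}, {[x35], [x36], [x37=x38]}} (4 elements).


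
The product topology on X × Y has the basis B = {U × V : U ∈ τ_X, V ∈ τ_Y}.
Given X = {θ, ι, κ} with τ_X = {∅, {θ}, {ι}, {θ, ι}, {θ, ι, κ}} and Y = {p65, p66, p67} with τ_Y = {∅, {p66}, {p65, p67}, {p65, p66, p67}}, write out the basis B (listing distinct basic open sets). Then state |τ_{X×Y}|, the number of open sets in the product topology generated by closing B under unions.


Basis B = {∅ × ∅, {θ} × {p66}, {ι} × {p66}, {θ} × {p65, p67}, {θ, ι} × {p66}, {ι} × {p65, p67}, {θ} × {p65, p66, p67}, {θ, ι, κ} × {p66}, {ι} × {p65, p66, p67}, {θ, ι} × {p65, p67}, {θ, ι} × {p65, p66, p67}, {θ, ι, κ} × {p65, p67}, {θ, ι, κ} × {p65, p66, p67}}; |τ_{X×Y}| = 25.

Enumerate products U × V with U ∈ τ_X, V ∈ τ_Y (deduplicated):
  ∅ × ∅ = {} (∅)
  {θ} × {p66} = {(θ,p66)}
  {ι} × {p66} = {(ι,p66)}
  {θ} × {p65, p67} = {(θ,p65), (θ,p67)}
  {θ, ι} × {p66} = {(θ,p66), (ι,p66)}
  {ι} × {p65, p67} = {(ι,p65), (ι,p67)}
  {θ} × {p65, p66, p67} = {(θ,p65), (θ,p66), (θ,p67)}
  {θ, ι, κ} × {p66} = {(θ,p66), (ι,p66), (κ,p66)}
  {ι} × {p65, p66, p67} = {(ι,p65), (ι,p66), (ι,p67)}
  {θ, ι} × {p65, p67} = {(θ,p65), (θ,p67), (ι,p65), (ι,p67)}
  {θ, ι} × {p65, p66, p67} = {(θ,p65), (θ,p66), (θ,p67), (ι,p65), (ι,p66), (ι,p67)}
  {θ, ι, κ} × {p65, p67} = {(θ,p65), (θ,p67), (ι,p65), (ι,p67), (κ,p65), (κ,p67)}
  {θ, ι, κ} × {p65, p66, p67} = {(θ,p65), (θ,p66), (θ,p67), (ι,p65), (ι,p66), (ι,p67), (κ,p65), (κ,p66), (κ,p67)}
These 13 distinct sets form the basis B.
Close under arbitrary unions to get τ_{X×Y}; counting gives |τ_{X×Y}| = 25.


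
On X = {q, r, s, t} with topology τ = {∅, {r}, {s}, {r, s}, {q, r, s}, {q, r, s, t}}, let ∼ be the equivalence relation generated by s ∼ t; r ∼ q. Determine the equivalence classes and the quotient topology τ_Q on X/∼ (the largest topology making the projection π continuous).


X/∼ = {[q=r], [s=t]}; |τ_Q| = 2.

Equivalence classes: [q=r], [s=t].
Quotient map π: X → X/∼ sends q ↦ [q=r], r ↦ [q=r], s ↦ [s=t], t ↦ [s=t].
For each subset V ⊆ X/∼, compute π^{-1}(V) ⊆ X and check whether π^{-1}(V) ∈ τ. V is open in τ_Q iff π^{-1}(V) ∈ τ.
  V = {}: π^{-1}(V) = ∅ ∈ τ ✓.
  V = {[q=r]}: π^{-1}(V) = {q, r} ∉ τ ✗.
  V = {[s=t]}: π^{-1}(V) = {s, t} ∉ τ ✗.
  V = {[q=r], [s=t]}: π^{-1}(V) = {q, r, s, t} ∈ τ ✓.
Open sets in the quotient: τ_Q = {{}, {[q=r], [s=t]}} (2 elements).


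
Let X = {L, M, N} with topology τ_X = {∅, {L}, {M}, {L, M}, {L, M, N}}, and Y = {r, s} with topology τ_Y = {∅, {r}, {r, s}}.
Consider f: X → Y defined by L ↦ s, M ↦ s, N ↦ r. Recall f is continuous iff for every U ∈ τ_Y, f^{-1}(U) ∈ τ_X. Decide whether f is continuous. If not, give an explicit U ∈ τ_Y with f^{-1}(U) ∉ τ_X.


f is NOT continuous.

Compute f^{-1}(U) for each U ∈ τ_Y:
  U = ∅: f^{-1}(U) = ∅ ∈ τ_X ✓.
  U = {r}: f^{-1}(U) = {N} ∉ τ_X ✗.
  U = {r, s}: f^{-1}(U) = {L, M, N} ∈ τ_X ✓.
Found U = {r} with f^{-1}(U) = {N} not in τ_X. Therefore f is NOT continuous.


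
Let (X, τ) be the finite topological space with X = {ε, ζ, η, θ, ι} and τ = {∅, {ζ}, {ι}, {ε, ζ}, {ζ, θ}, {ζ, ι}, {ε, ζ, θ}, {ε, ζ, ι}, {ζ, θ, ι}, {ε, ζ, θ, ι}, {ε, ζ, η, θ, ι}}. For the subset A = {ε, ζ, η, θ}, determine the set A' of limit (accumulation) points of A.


A' = {ε, η, θ}

For each x ∈ X, list the open sets U ∈ τ with x ∈ U, then check whether U ∩ (A ∖ {x}) ≠ ∅ for every such U.
  x = ε: opens ∋ x are {ε, ζ}, {ε, ζ, θ}, {ε, ζ, ι}, {ε, ζ, θ, ι}, {ε, ζ, η, θ, ι}; each meets A ∖ {ε}, so x IS a limit point.
  x = ζ: open {ζ} ∋ x has {ζ} ∩ (A ∖ {ζ}) = ∅, so x is NOT a limit point.
  x = η: opens ∋ x are {ε, ζ, η, θ, ι}; each meets A ∖ {η}, so x IS a limit point.
  x = θ: opens ∋ x are {ζ, θ}, {ε, ζ, θ}, {ζ, θ, ι}, {ε, ζ, θ, ι}, {ε, ζ, η, θ, ι}; each meets A ∖ {θ}, so x IS a limit point.
  x = ι: open {ι} ∋ x has {ι} ∩ (A ∖ {ι}) = ∅, so x is NOT a limit point.
Collecting: A' = {ε, η, θ}.


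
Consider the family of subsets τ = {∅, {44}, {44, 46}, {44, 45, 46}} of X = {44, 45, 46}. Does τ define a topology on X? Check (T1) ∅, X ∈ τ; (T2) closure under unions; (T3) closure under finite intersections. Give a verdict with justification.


τ IS a topology on X.

Axiom (T1): ∅ ∈ τ? Yes; X ∈ τ? Yes.
Axiom (T2/T3): check pairwise unions and intersections of members of τ.
All pairwise intersections and unions checked — each lies in τ. Therefore τ satisfies (T1), (T2), (T3): it IS a topology on X.


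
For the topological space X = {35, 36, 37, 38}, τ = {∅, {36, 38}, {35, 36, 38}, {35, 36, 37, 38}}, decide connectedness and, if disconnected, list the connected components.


(X, τ) is connected.

Find clopen sets (U ∈ τ with X ∖ U ∈ τ):
  U = ∅, X ∖ U = {35, 36, 37, 38} — both open, so U is clopen.
  U = {35, 36, 37, 38}, X ∖ U = ∅ — both open, so U is clopen.
Only trivial clopens (∅ and X) exist, so (X, τ) is connected.
Compute connected components by grouping points that agree on all clopens:
  component: {35, 36, 37, 38}


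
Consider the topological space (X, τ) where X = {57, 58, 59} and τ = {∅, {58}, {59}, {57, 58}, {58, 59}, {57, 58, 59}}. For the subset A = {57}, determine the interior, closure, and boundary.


int(A) = ∅, cl(A) = {57}, ∂A = {57}.

Closed sets in (X, τ) are complements of opens:
  closed(X, τ) = {∅, {57}, {59}, {57, 58}, {57, 59}, {57, 58, 59}}.
int(A) = ⋃ {U ∈ τ : U ⊆ A}. Opens contained in A: ∅.
Taking the union of these: int(A) = ∅.
cl(A) = ⋂ {C closed : A ⊆ C}. Closed sets containing A: {57}, {57, 58}, {57, 59}, {57, 58, 59}.
Intersecting these: cl(A) = {57}.
∂A = cl(A) ∖ int(A) = {57} ∖ ∅ = {57}.


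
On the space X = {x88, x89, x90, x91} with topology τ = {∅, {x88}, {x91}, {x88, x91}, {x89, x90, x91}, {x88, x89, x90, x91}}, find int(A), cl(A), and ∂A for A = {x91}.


int(A) = {x91}, cl(A) = {x89, x90, x91}, ∂A = {x89, x90}.

Closed sets in (X, τ) are complements of opens:
  closed(X, τ) = {∅, {x88}, {x89, x90}, {x88, x89, x90}, {x89, x90, x91}, {x88, x89, x90, x91}}.
int(A) = ⋃ {U ∈ τ : U ⊆ A}. Opens contained in A: ∅, {x91}.
Taking the union of these: int(A) = {x91}.
cl(A) = ⋂ {C closed : A ⊆ C}. Closed sets containing A: {x89, x90, x91}, {x88, x89, x90, x91}.
Intersecting these: cl(A) = {x89, x90, x91}.
∂A = cl(A) ∖ int(A) = {x89, x90, x91} ∖ {x91} = {x89, x90}.


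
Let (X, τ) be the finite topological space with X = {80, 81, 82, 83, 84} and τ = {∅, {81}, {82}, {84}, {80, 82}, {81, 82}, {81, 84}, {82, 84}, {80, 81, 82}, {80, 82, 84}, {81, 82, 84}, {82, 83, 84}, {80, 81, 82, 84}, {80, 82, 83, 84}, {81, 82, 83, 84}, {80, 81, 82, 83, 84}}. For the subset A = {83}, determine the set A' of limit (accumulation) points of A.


A' = ∅

For each x ∈ X, list the open sets U ∈ τ with x ∈ U, then check whether U ∩ (A ∖ {x}) ≠ ∅ for every such U.
  x = 80: open {80, 82} ∋ x has {80, 82} ∩ (A ∖ {80}) = ∅, so x is NOT a limit point.
  x = 81: open {81} ∋ x has {81} ∩ (A ∖ {81}) = ∅, so x is NOT a limit point.
  x = 82: open {82} ∋ x has {82} ∩ (A ∖ {82}) = ∅, so x is NOT a limit point.
  x = 83: open {82, 83, 84} ∋ x has {82, 83, 84} ∩ (A ∖ {83}) = ∅, so x is NOT a limit point.
  x = 84: open {84} ∋ x has {84} ∩ (A ∖ {84}) = ∅, so x is NOT a limit point.
Collecting: A' = ∅.


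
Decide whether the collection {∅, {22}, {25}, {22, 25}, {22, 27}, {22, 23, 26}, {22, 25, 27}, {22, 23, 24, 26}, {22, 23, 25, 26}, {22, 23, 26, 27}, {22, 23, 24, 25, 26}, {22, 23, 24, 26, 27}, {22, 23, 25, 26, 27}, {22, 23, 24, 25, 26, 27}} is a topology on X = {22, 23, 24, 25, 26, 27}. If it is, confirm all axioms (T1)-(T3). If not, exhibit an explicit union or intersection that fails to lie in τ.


τ IS a topology on X.

Axiom (T1): ∅ ∈ τ? Yes; X ∈ τ? Yes.
Axiom (T2/T3): check pairwise unions and intersections of members of τ.
All pairwise intersections and unions checked — each lies in τ. Therefore τ satisfies (T1), (T2), (T3): it IS a topology on X.


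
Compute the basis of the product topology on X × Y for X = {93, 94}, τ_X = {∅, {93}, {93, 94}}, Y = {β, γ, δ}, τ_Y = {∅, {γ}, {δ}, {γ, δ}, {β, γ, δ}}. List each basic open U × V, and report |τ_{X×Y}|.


Basis B = {∅ × ∅, {93} × {γ}, {93} × {δ}, {93} × {γ, δ}, {93, 94} × {γ}, {93, 94} × {δ}, {93} × {β, γ, δ}, {93, 94} × {γ, δ}, {93, 94} × {β, γ, δ}}; |τ_{X×Y}| = 14.

Enumerate products U × V with U ∈ τ_X, V ∈ τ_Y (deduplicated):
  ∅ × ∅ = {} (∅)
  {93} × {γ} = {(93,γ)}
  {93} × {δ} = {(93,δ)}
  {93} × {γ, δ} = {(93,γ), (93,δ)}
  {93, 94} × {γ} = {(93,γ), (94,γ)}
  {93, 94} × {δ} = {(93,δ), (94,δ)}
  {93} × {β, γ, δ} = {(93,β), (93,γ), (93,δ)}
  {93, 94} × {γ, δ} = {(93,γ), (93,δ), (94,γ), (94,δ)}
  {93, 94} × {β, γ, δ} = {(93,β), (93,γ), (93,δ), (94,β), (94,γ), (94,δ)}
These 9 distinct sets form the basis B.
Close under arbitrary unions to get τ_{X×Y}; counting gives |τ_{X×Y}| = 14.


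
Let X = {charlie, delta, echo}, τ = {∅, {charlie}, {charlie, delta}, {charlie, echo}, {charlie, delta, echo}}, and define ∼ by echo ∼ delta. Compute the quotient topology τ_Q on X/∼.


X/∼ = {[charlie], [delta=echo]}; |τ_Q| = 3.

Equivalence classes: [charlie], [delta=echo].
Quotient map π: X → X/∼ sends charlie ↦ [charlie], delta ↦ [delta=echo], echo ↦ [delta=echo].
For each subset V ⊆ X/∼, compute π^{-1}(V) ⊆ X and check whether π^{-1}(V) ∈ τ. V is open in τ_Q iff π^{-1}(V) ∈ τ.
  V = {}: π^{-1}(V) = ∅ ∈ τ ✓.
  V = {[charlie]}: π^{-1}(V) = {charlie} ∈ τ ✓.
  V = {[delta=echo]}: π^{-1}(V) = {delta, echo} ∉ τ ✗.
  V = {[charlie], [delta=echo]}: π^{-1}(V) = {charlie, delta, echo} ∈ τ ✓.
Open sets in the quotient: τ_Q = {{}, {[charlie]}, {[charlie], [delta=echo]}} (3 elements).


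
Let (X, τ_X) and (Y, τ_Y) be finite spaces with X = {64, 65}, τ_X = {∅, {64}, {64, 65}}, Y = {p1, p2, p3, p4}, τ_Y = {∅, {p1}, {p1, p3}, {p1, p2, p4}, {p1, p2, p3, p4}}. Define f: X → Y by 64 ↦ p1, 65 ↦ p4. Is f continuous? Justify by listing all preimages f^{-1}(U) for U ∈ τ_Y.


f IS continuous.

Compute f^{-1}(U) for each U ∈ τ_Y:
  U = ∅: f^{-1}(U) = ∅ ∈ τ_X ✓.
  U = {p1}: f^{-1}(U) = {64} ∈ τ_X ✓.
  U = {p1, p3}: f^{-1}(U) = {64} ∈ τ_X ✓.
  U = {p1, p2, p4}: f^{-1}(U) = {64, 65} ∈ τ_X ✓.
  U = {p1, p2, p3, p4}: f^{-1}(U) = {64, 65} ∈ τ_X ✓.
Every preimage lies in τ_X, so f IS continuous.


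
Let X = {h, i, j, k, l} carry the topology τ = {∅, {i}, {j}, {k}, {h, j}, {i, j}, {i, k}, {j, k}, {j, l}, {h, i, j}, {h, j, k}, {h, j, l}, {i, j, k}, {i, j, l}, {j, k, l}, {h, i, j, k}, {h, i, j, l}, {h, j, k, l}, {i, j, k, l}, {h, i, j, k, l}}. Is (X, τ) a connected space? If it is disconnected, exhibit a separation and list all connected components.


(X, τ) is disconnected; components = [{i}, {k}, {h, j, l}].

Find clopen sets (U ∈ τ with X ∖ U ∈ τ):
  U = ∅, X ∖ U = {h, i, j, k, l} — both open, so U is clopen.
  U = {i}, X ∖ U = {h, j, k, l} — both open, so U is clopen.
  U = {k}, X ∖ U = {h, i, j, l} — both open, so U is clopen.
  U = {i, k}, X ∖ U = {h, j, l} — both open, so U is clopen.
  U = {h, j, l}, X ∖ U = {i, k} — both open, so U is clopen.
  U = {h, i, j, l}, X ∖ U = {k} — both open, so U is clopen.
  U = {h, j, k, l}, X ∖ U = {i} — both open, so U is clopen.
  U = {h, i, j, k, l}, X ∖ U = ∅ — both open, so U is clopen.
Nontrivial clopen(s) exist: e.g. {k}. So (X, τ) is disconnected.
Compute connected components by grouping points that agree on all clopens:
  component: {i}
  component: {k}
  component: {h, j, l}


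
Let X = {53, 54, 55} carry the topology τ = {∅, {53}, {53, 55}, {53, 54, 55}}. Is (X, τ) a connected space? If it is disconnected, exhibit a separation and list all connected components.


(X, τ) is connected.

Find clopen sets (U ∈ τ with X ∖ U ∈ τ):
  U = ∅, X ∖ U = {53, 54, 55} — both open, so U is clopen.
  U = {53, 54, 55}, X ∖ U = ∅ — both open, so U is clopen.
Only trivial clopens (∅ and X) exist, so (X, τ) is connected.
Compute connected components by grouping points that agree on all clopens:
  component: {53, 54, 55}


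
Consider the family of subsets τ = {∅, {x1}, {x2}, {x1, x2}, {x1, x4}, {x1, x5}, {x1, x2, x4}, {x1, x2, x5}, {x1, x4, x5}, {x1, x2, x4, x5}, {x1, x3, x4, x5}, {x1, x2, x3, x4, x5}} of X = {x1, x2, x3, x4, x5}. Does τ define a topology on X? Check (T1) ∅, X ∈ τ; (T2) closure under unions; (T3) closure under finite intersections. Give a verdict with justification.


τ IS a topology on X.

Axiom (T1): ∅ ∈ τ? Yes; X ∈ τ? Yes.
Axiom (T2/T3): check pairwise unions and intersections of members of τ.
All pairwise intersections and unions checked — each lies in τ. Therefore τ satisfies (T1), (T2), (T3): it IS a topology on X.


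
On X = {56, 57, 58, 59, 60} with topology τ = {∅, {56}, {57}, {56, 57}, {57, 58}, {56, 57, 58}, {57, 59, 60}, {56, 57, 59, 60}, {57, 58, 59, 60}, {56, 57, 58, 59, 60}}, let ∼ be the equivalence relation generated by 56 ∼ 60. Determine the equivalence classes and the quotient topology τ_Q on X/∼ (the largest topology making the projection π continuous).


X/∼ = {[56=60], [57], [58], [59]}; |τ_Q| = 5.

Equivalence classes: [56=60], [57], [58], [59].
Quotient map π: X → X/∼ sends 56 ↦ [56=60], 57 ↦ [57], 58 ↦ [58], 59 ↦ [59], 60 ↦ [56=60].
For each subset V ⊆ X/∼, compute π^{-1}(V) ⊆ X and check whether π^{-1}(V) ∈ τ. V is open in τ_Q iff π^{-1}(V) ∈ τ.
  V = {}: π^{-1}(V) = ∅ ∈ τ ✓.
  V = {[56=60]}: π^{-1}(V) = {56, 60} ∉ τ ✗.
  V = {[57]}: π^{-1}(V) = {57} ∈ τ ✓.
  V = {[56=60], [57]}: π^{-1}(V) = {56, 57, 60} ∉ τ ✗.
  V = {[58]}: π^{-1}(V) = {58} ∉ τ ✗.
  V = {[56=60], [58]}: π^{-1}(V) = {56, 58, 60} ∉ τ ✗.
  V = {[57], [58]}: π^{-1}(V) = {57, 58} ∈ τ ✓.
  V = {[56=60], [57], [58]}: π^{-1}(V) = {56, 57, 58, 60} ∉ τ ✗.
  V = {[59]}: π^{-1}(V) = {59} ∉ τ ✗.
  V = {[56=60], [59]}: π^{-1}(V) = {56, 59, 60} ∉ τ ✗.
  V = {[57], [59]}: π^{-1}(V) = {57, 59} ∉ τ ✗.
  V = {[56=60], [57], [59]}: π^{-1}(V) = {56, 57, 59, 60} ∈ τ ✓.
  V = {[58], [59]}: π^{-1}(V) = {58, 59} ∉ τ ✗.
  V = {[56=60], [58], [59]}: π^{-1}(V) = {56, 58, 59, 60} ∉ τ ✗.
  V = {[57], [58], [59]}: π^{-1}(V) = {57, 58, 59} ∉ τ ✗.
  V = {[56=60], [57], [58], [59]}: π^{-1}(V) = {56, 57, 58, 59, 60} ∈ τ ✓.
Open sets in the quotient: τ_Q = {{}, {[57]}, {[57], [58]}, {[56=60], [57], [59]}, {[56=60], [57], [58], [59]}} (5 elements).


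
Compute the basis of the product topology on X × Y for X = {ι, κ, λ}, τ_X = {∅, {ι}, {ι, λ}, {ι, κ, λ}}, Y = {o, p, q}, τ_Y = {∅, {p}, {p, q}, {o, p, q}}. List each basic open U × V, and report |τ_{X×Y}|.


Basis B = {∅ × ∅, {ι} × {p}, {ι} × {p, q}, {ι, λ} × {p}, {ι} × {o, p, q}, {ι, κ, λ} × {p}, {ι, λ} × {p, q}, {ι, λ} × {o, p, q}, {ι, κ, λ} × {p, q}, {ι, κ, λ} × {o, p, q}}; |τ_{X×Y}| = 20.

Enumerate products U × V with U ∈ τ_X, V ∈ τ_Y (deduplicated):
  ∅ × ∅ = {} (∅)
  {ι} × {p} = {(ι,p)}
  {ι} × {p, q} = {(ι,p), (ι,q)}
  {ι, λ} × {p} = {(ι,p), (λ,p)}
  {ι} × {o, p, q} = {(ι,o), (ι,p), (ι,q)}
  {ι, κ, λ} × {p} = {(ι,p), (κ,p), (λ,p)}
  {ι, λ} × {p, q} = {(ι,p), (ι,q), (λ,p), (λ,q)}
  {ι, λ} × {o, p, q} = {(ι,o), (ι,p), (ι,q), (λ,o), (λ,p), (λ,q)}
  {ι, κ, λ} × {p, q} = {(ι,p), (ι,q), (κ,p), (κ,q), (λ,p), (λ,q)}
  {ι, κ, λ} × {o, p, q} = {(ι,o), (ι,p), (ι,q), (κ,o), (κ,p), (κ,q), (λ,o), (λ,p), (λ,q)}
These 10 distinct sets form the basis B.
Close under arbitrary unions to get τ_{X×Y}; counting gives |τ_{X×Y}| = 20.


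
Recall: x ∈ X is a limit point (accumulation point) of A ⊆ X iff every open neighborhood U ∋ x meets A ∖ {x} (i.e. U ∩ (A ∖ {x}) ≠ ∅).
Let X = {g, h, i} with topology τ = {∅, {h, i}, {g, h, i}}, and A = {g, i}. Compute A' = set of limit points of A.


A' = {g, h}

For each x ∈ X, list the open sets U ∈ τ with x ∈ U, then check whether U ∩ (A ∖ {x}) ≠ ∅ for every such U.
  x = g: opens ∋ x are {g, h, i}; each meets A ∖ {g}, so x IS a limit point.
  x = h: opens ∋ x are {h, i}, {g, h, i}; each meets A ∖ {h}, so x IS a limit point.
  x = i: open {h, i} ∋ x has {h, i} ∩ (A ∖ {i}) = ∅, so x is NOT a limit point.
Collecting: A' = {g, h}.


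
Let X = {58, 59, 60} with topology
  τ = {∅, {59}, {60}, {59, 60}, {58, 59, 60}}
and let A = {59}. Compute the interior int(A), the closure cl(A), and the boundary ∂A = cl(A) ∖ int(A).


int(A) = {59}, cl(A) = {58, 59}, ∂A = {58}.

Closed sets in (X, τ) are complements of opens:
  closed(X, τ) = {∅, {58}, {58, 59}, {58, 60}, {58, 59, 60}}.
int(A) = ⋃ {U ∈ τ : U ⊆ A}. Opens contained in A: ∅, {59}.
Taking the union of these: int(A) = {59}.
cl(A) = ⋂ {C closed : A ⊆ C}. Closed sets containing A: {58, 59}, {58, 59, 60}.
Intersecting these: cl(A) = {58, 59}.
∂A = cl(A) ∖ int(A) = {58, 59} ∖ {59} = {58}.


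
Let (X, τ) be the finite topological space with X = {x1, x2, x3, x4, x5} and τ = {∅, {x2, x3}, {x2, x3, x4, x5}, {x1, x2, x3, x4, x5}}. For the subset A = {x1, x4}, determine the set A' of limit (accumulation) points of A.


A' = {x1, x5}

For each x ∈ X, list the open sets U ∈ τ with x ∈ U, then check whether U ∩ (A ∖ {x}) ≠ ∅ for every such U.
  x = x1: opens ∋ x are {x1, x2, x3, x4, x5}; each meets A ∖ {x1}, so x IS a limit point.
  x = x2: open {x2, x3} ∋ x has {x2, x3} ∩ (A ∖ {x2}) = ∅, so x is NOT a limit point.
  x = x3: open {x2, x3} ∋ x has {x2, x3} ∩ (A ∖ {x3}) = ∅, so x is NOT a limit point.
  x = x4: open {x2, x3, x4, x5} ∋ x has {x2, x3, x4, x5} ∩ (A ∖ {x4}) = ∅, so x is NOT a limit point.
  x = x5: opens ∋ x are {x2, x3, x4, x5}, {x1, x2, x3, x4, x5}; each meets A ∖ {x5}, so x IS a limit point.
Collecting: A' = {x1, x5}.


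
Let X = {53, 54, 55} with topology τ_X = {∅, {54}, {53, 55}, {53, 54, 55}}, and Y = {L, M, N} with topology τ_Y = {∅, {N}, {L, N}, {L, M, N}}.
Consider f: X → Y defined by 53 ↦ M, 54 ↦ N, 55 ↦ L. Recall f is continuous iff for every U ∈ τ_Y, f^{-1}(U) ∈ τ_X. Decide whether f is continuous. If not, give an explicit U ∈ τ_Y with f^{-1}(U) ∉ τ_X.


f is NOT continuous.

Compute f^{-1}(U) for each U ∈ τ_Y:
  U = ∅: f^{-1}(U) = ∅ ∈ τ_X ✓.
  U = {N}: f^{-1}(U) = {54} ∈ τ_X ✓.
  U = {L, N}: f^{-1}(U) = {54, 55} ∉ τ_X ✗.
  U = {L, M, N}: f^{-1}(U) = {53, 54, 55} ∈ τ_X ✓.
Found U = {L, N} with f^{-1}(U) = {54, 55} not in τ_X. Therefore f is NOT continuous.


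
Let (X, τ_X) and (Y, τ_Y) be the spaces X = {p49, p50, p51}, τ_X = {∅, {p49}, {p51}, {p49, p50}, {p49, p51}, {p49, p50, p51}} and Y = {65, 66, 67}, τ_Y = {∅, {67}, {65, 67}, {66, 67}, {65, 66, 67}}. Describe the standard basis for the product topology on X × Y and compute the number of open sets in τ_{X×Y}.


Basis B = {∅ × ∅, {p49} × {67}, {p51} × {67}, {p49} × {65, 67}, {p49} × {66, 67}, {p49, p50} × {67}, {p49, p51} × {67}, {p51} × {65, 67}, {p51} × {66, 67}, {p49} × {65, 66, 67}, {p49, p50, p51} × {67}, {p51} × {65, 66, 67}, {p49, p50} × {65, 67}, {p49, p51} × {65, 67}, {p49, p50} × {66, 67}, {p49, p51} × {66, 67}, {p49, p50} × {65, 66, 67}, {p49, p51} × {65, 66, 67}, {p49, p50, p51} × {65, 67}, {p49, p50, p51} × {66, 67}, {p49, p50, p51} × {65, 66, 67}}; |τ_{X×Y}| = 70.

Enumerate products U × V with U ∈ τ_X, V ∈ τ_Y (deduplicated):
  ∅ × ∅ = {} (∅)
  {p49} × {67} = {(p49,67)}
  {p51} × {67} = {(p51,67)}
  {p49} × {65, 67} = {(p49,65), (p49,67)}
  {p49} × {66, 67} = {(p49,66), (p49,67)}
  {p49, p50} × {67} = {(p49,67), (p50,67)}
  {p49, p51} × {67} = {(p49,67), (p51,67)}
  {p51} × {65, 67} = {(p51,65), (p51,67)}
  {p51} × {66, 67} = {(p51,66), (p51,67)}
  {p49} × {65, 66, 67} = {(p49,65), (p49,66), (p49,67)}
  {p49, p50, p51} × {67} = {(p49,67), (p50,67), (p51,67)}
  {p51} × {65, 66, 67} = {(p51,65), (p51,66), (p51,67)}
  {p49, p50} × {65, 67} = {(p49,65), (p49,67), (p50,65), (p50,67)}
  {p49, p51} × {65, 67} = {(p49,65), (p49,67), (p51,65), (p51,67)}
  {p49, p50} × {66, 67} = {(p49,66), (p49,67), (p50,66), (p50,67)}
  {p49, p51} × {66, 67} = {(p49,66), (p49,67), (p51,66), (p51,67)}
  {p49, p50} × {65, 66, 67} = {(p49,65), (p49,66), (p49,67), (p50,65), (p50,66), (p50,67)}
  {p49, p51} × {65, 66, 67} = {(p49,65), (p49,66), (p49,67), (p51,65), (p51,66), (p51,67)}
  {p49, p50, p51} × {65, 67} = {(p49,65), (p49,67), (p50,65), (p50,67), (p51,65), (p51,67)}
  {p49, p50, p51} × {66, 67} = {(p49,66), (p49,67), (p50,66), (p50,67), (p51,66), (p51,67)}
  {p49, p50, p51} × {65, 66, 67} = {(p49,65), (p49,66), (p49,67), (p50,65), (p50,66), (p50,67), (p51,65), (p51,66), (p51,67)}
These 21 distinct sets form the basis B.
Close under arbitrary unions to get τ_{X×Y}; counting gives |τ_{X×Y}| = 70.


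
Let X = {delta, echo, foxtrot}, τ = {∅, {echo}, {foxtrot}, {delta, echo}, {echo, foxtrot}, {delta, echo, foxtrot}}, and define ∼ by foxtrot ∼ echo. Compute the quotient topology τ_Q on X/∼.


X/∼ = {[delta], [echo=foxtrot]}; |τ_Q| = 3.

Equivalence classes: [delta], [echo=foxtrot].
Quotient map π: X → X/∼ sends delta ↦ [delta], echo ↦ [echo=foxtrot], foxtrot ↦ [echo=foxtrot].
For each subset V ⊆ X/∼, compute π^{-1}(V) ⊆ X and check whether π^{-1}(V) ∈ τ. V is open in τ_Q iff π^{-1}(V) ∈ τ.
  V = {}: π^{-1}(V) = ∅ ∈ τ ✓.
  V = {[delta]}: π^{-1}(V) = {delta} ∉ τ ✗.
  V = {[echo=foxtrot]}: π^{-1}(V) = {echo, foxtrot} ∈ τ ✓.
  V = {[delta], [echo=foxtrot]}: π^{-1}(V) = {delta, echo, foxtrot} ∈ τ ✓.
Open sets in the quotient: τ_Q = {{}, {[echo=foxtrot]}, {[delta], [echo=foxtrot]}} (3 elements).


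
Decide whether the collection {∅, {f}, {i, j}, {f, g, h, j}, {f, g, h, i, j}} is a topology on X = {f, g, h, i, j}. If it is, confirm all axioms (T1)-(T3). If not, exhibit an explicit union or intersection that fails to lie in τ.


τ is NOT a topology on X.

Axiom (T1): ∅ ∈ τ? Yes; X ∈ τ? Yes.
Axiom (T2/T3): check pairwise unions and intersections of members of τ.
Counterexample for (T2): {f} ∪ {i, j} = {f, i, j} ∉ τ. Therefore τ is NOT a topology.


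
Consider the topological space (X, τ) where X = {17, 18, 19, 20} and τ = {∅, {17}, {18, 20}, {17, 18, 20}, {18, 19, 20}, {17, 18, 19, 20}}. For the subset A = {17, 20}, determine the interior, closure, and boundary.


int(A) = {17}, cl(A) = {17, 18, 19, 20}, ∂A = {18, 19, 20}.

Closed sets in (X, τ) are complements of opens:
  closed(X, τ) = {∅, {17}, {19}, {17, 19}, {18, 19, 20}, {17, 18, 19, 20}}.
int(A) = ⋃ {U ∈ τ : U ⊆ A}. Opens contained in A: ∅, {17}.
Taking the union of these: int(A) = {17}.
cl(A) = ⋂ {C closed : A ⊆ C}. Closed sets containing A: {17, 18, 19, 20}.
Intersecting these: cl(A) = {17, 18, 19, 20}.
∂A = cl(A) ∖ int(A) = {17, 18, 19, 20} ∖ {17} = {18, 19, 20}.


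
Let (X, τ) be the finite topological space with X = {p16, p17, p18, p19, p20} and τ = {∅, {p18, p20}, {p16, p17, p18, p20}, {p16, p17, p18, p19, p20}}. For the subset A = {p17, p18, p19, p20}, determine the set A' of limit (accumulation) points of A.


A' = {p16, p17, p18, p19, p20}

For each x ∈ X, list the open sets U ∈ τ with x ∈ U, then check whether U ∩ (A ∖ {x}) ≠ ∅ for every such U.
  x = p16: opens ∋ x are {p16, p17, p18, p20}, {p16, p17, p18, p19, p20}; each meets A ∖ {p16}, so x IS a limit point.
  x = p17: opens ∋ x are {p16, p17, p18, p20}, {p16, p17, p18, p19, p20}; each meets A ∖ {p17}, so x IS a limit point.
  x = p18: opens ∋ x are {p18, p20}, {p16, p17, p18, p20}, {p16, p17, p18, p19, p20}; each meets A ∖ {p18}, so x IS a limit point.
  x = p19: opens ∋ x are {p16, p17, p18, p19, p20}; each meets A ∖ {p19}, so x IS a limit point.
  x = p20: opens ∋ x are {p18, p20}, {p16, p17, p18, p20}, {p16, p17, p18, p19, p20}; each meets A ∖ {p20}, so x IS a limit point.
Collecting: A' = {p16, p17, p18, p19, p20}.


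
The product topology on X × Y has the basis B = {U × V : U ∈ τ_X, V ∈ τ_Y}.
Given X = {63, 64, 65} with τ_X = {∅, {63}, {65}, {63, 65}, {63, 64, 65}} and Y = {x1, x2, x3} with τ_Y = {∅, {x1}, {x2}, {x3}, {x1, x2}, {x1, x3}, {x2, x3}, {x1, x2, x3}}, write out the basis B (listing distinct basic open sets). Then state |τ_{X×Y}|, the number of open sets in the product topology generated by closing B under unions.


Basis B = {∅ × ∅, {63} × {x1}, {63} × {x2}, {63} × {x3}, {65} × {x1}, {65} × {x2}, {65} × {x3}, {63} × {x1, x2}, {63} × {x1, x3}, {63, 65} × {x1}, {63} × {x2, x3}, {63, 65} × {x2}, {63, 65} × {x3}, {65} × {x1, x2}, {65} × {x1, x3}, {65} × {x2, x3}, {63} × {x1, x2, x3}, {63, 64, 65} × {x1}, {63, 64, 65} × {x2}, {63, 64, 65} × {x3}, {65} × {x1, x2, x3}, {63, 65} × {x1, x2}, {63, 65} × {x1, x3}, {63, 65} × {x2, x3}, {63, 65} × {x1, x2, x3}, {63, 64, 65} × {x1, x2}, {63, 64, 65} × {x1, x3}, {63, 64, 65} × {x2, x3}, {63, 64, 65} × {x1, x2, x3}}; |τ_{X×Y}| = 125.

Enumerate products U × V with U ∈ τ_X, V ∈ τ_Y (deduplicated):
  ∅ × ∅ = {} (∅)
  {63} × {x1} = {(63,x1)}
  {63} × {x2} = {(63,x2)}
  {63} × {x3} = {(63,x3)}
  {65} × {x1} = {(65,x1)}
  {65} × {x2} = {(65,x2)}
  {65} × {x3} = {(65,x3)}
  {63} × {x1, x2} = {(63,x1), (63,x2)}
  {63} × {x1, x3} = {(63,x1), (63,x3)}
  {63, 65} × {x1} = {(63,x1), (65,x1)}
  {63} × {x2, x3} = {(63,x2), (63,x3)}
  {63, 65} × {x2} = {(63,x2), (65,x2)}
  {63, 65} × {x3} = {(63,x3), (65,x3)}
  {65} × {x1, x2} = {(65,x1), (65,x2)}
  {65} × {x1, x3} = {(65,x1), (65,x3)}
  {65} × {x2, x3} = {(65,x2), (65,x3)}
  {63} × {x1, x2, x3} = {(63,x1), (63,x2), (63,x3)}
  {63, 64, 65} × {x1} = {(63,x1), (64,x1), (65,x1)}
  {63, 64, 65} × {x2} = {(63,x2), (64,x2), (65,x2)}
  {63, 64, 65} × {x3} = {(63,x3), (64,x3), (65,x3)}
  {65} × {x1, x2, x3} = {(65,x1), (65,x2), (65,x3)}
  {63, 65} × {x1, x2} = {(63,x1), (63,x2), (65,x1), (65,x2)}
  {63, 65} × {x1, x3} = {(63,x1), (63,x3), (65,x1), (65,x3)}
  {63, 65} × {x2, x3} = {(63,x2), (63,x3), (65,x2), (65,x3)}
  {63, 65} × {x1, x2, x3} = {(63,x1), (63,x2), (63,x3), (65,x1), (65,x2), (65,x3)}
  {63, 64, 65} × {x1, x2} = {(63,x1), (63,x2), (64,x1), (64,x2), (65,x1), (65,x2)}
  {63, 64, 65} × {x1, x3} = {(63,x1), (63,x3), (64,x1), (64,x3), (65,x1), (65,x3)}
  {63, 64, 65} × {x2, x3} = {(63,x2), (63,x3), (64,x2), (64,x3), (65,x2), (65,x3)}
  {63, 64, 65} × {x1, x2, x3} = {(63,x1), (63,x2), (63,x3), (64,x1), (64,x2), (64,x3), (65,x1), (65,x2), (65,x3)}
These 29 distinct sets form the basis B.
Close under arbitrary unions to get τ_{X×Y}; counting gives |τ_{X×Y}| = 125.


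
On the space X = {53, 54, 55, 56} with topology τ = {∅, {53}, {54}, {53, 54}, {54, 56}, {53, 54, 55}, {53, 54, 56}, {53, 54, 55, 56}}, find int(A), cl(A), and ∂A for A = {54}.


int(A) = {54}, cl(A) = {54, 55, 56}, ∂A = {55, 56}.

Closed sets in (X, τ) are complements of opens:
  closed(X, τ) = {∅, {55}, {56}, {53, 55}, {55, 56}, {53, 55, 56}, {54, 55, 56}, {53, 54, 55, 56}}.
int(A) = ⋃ {U ∈ τ : U ⊆ A}. Opens contained in A: ∅, {54}.
Taking the union of these: int(A) = {54}.
cl(A) = ⋂ {C closed : A ⊆ C}. Closed sets containing A: {54, 55, 56}, {53, 54, 55, 56}.
Intersecting these: cl(A) = {54, 55, 56}.
∂A = cl(A) ∖ int(A) = {54, 55, 56} ∖ {54} = {55, 56}.


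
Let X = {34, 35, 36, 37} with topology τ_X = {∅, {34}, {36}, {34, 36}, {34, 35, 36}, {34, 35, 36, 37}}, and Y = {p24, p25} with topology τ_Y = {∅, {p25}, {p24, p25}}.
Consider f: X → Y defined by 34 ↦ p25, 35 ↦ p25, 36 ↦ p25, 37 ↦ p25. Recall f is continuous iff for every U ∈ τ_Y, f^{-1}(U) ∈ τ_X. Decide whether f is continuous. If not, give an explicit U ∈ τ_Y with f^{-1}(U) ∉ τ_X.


f IS continuous.

Compute f^{-1}(U) for each U ∈ τ_Y:
  U = ∅: f^{-1}(U) = ∅ ∈ τ_X ✓.
  U = {p25}: f^{-1}(U) = {34, 35, 36, 37} ∈ τ_X ✓.
  U = {p24, p25}: f^{-1}(U) = {34, 35, 36, 37} ∈ τ_X ✓.
Every preimage lies in τ_X, so f IS continuous.
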